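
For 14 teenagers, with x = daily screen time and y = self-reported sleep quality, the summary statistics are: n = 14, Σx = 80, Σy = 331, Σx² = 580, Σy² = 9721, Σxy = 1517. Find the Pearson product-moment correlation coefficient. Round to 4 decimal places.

-0.7760

S_xy = nΣxy − ΣxΣy = 14·1517 − 80·331 = 21238 − 26480 = -5242
S_xx = nΣx² − (Σx)² = 14·580 − 80² = 8120 − 6400 = 1720
S_yy = nΣy² − (Σy)² = 14·9721 − 331² = 136094 − 109561 = 26533
r = S_xy / √(S_xx·S_yy) = -5242 / √(1720·26533) = -5242 / √45636760 = -5242 / 6755.4985 = -0.7760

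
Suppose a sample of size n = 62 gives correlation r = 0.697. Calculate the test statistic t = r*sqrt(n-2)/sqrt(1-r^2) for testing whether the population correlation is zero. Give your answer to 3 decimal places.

1 − r² = 1 − 0.485809 = 0.514191;  √(1−r²) = 0.717071
√(n−2) = √60 = 7.745967
t = r·√(n−2)/√(1−r²) = 0.697 · 7.745967 / 0.717071 = 7.529

7.529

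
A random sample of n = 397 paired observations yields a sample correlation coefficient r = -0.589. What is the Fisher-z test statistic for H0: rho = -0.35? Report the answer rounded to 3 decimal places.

-6.167

z_r = atanh(-0.589) = -0.676133,  z_0 = atanh(-0.35) = -0.365444
SE = 1/√(n−3) = 1/√394 = 0.050379
z = (z_r − z_0)/SE = (-0.676133 − (-0.365444)) / 0.050379 = -0.310689 / 0.050379 = -6.167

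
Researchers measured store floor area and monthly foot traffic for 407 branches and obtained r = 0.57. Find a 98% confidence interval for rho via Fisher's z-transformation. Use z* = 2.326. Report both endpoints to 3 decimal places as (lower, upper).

Fisher z: z_r = atanh(r) = ½·ln((1+0.57)/(1−0.57)) = 0.647523
SE(z) = 1/√(n−3) = 1/√404 = 0.049752
98% ⇒ z* = 2.326; margin = 2.326·0.049752 = 0.115723
CI on z-scale: (0.531800, 0.763246)
Back-transform: tanh(0.531800) = 0.486756, tanh(0.763246) = 0.642985

(0.487, 0.643)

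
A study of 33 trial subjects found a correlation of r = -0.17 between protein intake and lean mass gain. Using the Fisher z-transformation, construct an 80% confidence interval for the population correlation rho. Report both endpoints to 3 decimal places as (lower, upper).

(-0.385, 0.062)

z_r = atanh(-0.17) = -0.171667;  SE = 1/√(n−3) = 1/√30 = 0.182574
z-limits: -0.171667 ± 1.282·0.182574 = -0.171667 ± 0.234060 = [-0.405727, 0.062393]
ρ-limits: (tanh -0.405727, tanh 0.062393) = (-0.385, 0.062)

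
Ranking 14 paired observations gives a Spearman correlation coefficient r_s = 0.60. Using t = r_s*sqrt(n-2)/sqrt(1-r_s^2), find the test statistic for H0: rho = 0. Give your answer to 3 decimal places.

2.598

1 − r_s² = 1 − 0.3600 = 0.6400;  √(1−r_s²) = 0.800000
√(n−2) = √12 = 3.464102
t = r_s·√(n−2)/√(1−r_s²) = 0.60 · 3.464102 / 0.800000 = 2.598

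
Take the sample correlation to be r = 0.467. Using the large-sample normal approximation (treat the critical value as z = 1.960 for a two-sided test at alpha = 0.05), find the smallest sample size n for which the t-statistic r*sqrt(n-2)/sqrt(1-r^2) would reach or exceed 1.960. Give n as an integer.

16

r√(n−2)/√(1−r²) ≥ 1.960  ⇔  n−2 ≥ (1.960)²·(1−r²)/r²
(1−r²)/r² = (1−0.218089)/0.218089 = 3.5853
n ≥ 2 + 3.8416·3.5853 = 2 + 13.7733 = 15.7733
⌈15.7733⌉ = 16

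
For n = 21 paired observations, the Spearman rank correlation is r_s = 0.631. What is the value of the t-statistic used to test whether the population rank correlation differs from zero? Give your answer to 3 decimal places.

1 − r_s² = 1 − 0.398161 = 0.601839;  √(1−r_s²) = 0.775783
√(n−2) = √19 = 4.358899
t = r_s·√(n−2)/√(1−r_s²) = 0.631 · 4.358899 / 0.775783 = 3.545

3.545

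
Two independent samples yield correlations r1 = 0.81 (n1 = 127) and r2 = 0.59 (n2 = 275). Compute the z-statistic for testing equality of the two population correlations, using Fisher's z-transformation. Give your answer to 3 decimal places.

4.147

z1 = atanh(0.81) = 1.127029,  z2 = atanh(0.59) = 0.677666
SE = √(1/(n1−3) + 1/(n2−3)) = √(1/124 + 1/272) = √(0.0080645 + 0.0036765) = √0.0117410 = 0.108356
z = (z1 − z2)/SE = (1.127029 − 0.677666) / 0.108356 = 0.449363 / 0.108356 = 4.147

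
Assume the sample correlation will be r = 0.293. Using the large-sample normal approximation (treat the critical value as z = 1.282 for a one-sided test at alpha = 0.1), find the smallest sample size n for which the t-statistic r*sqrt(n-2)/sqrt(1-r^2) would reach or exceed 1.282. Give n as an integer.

20

r√(n−2)/√(1−r²) ≥ 1.282  ⇔  n−2 ≥ (1.282)²·(1−r²)/r²
(1−r²)/r² = (1−0.085849)/0.085849 = 10.6484
n ≥ 2 + 1.643524·10.6484 = 2 + 17.5009 = 19.5009
⌈19.5009⌉ = 20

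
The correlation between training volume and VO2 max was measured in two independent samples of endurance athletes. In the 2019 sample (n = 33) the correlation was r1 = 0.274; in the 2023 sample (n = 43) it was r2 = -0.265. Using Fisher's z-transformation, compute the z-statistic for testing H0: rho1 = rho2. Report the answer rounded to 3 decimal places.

2.288

Fisher z-transforms: z1 = atanh(0.274) = 0.281183, z2 = atanh(-0.265) = -0.271478; difference d = 0.552661
Var(d) = 1/30 + 1/40 = 0.0333333 + 0.0250000 = 0.0583333
z = d/√Var(d) = 0.552661 / √0.0583333 = 0.552661 / 0.241523 = 2.288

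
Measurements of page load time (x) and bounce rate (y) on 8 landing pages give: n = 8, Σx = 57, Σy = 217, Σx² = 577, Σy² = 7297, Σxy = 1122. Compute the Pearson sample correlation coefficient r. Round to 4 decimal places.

S_xy = nΣxy − ΣxΣy = 8·1122 − 57·217 = 8976 − 12369 = -3393
S_xx = nΣx² − (Σx)² = 8·577 − 57² = 4616 − 3249 = 1367
S_yy = nΣy² − (Σy)² = 8·7297 − 217² = 58376 − 47089 = 11287
r = S_xy / √(S_xx·S_yy) = -3393 / √(1367·11287) = -3393 / √15429329 = -3393 / 3928.0185 = -0.8638

-0.8638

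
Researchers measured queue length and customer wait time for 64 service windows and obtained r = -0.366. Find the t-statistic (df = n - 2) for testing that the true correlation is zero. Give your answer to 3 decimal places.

1 − r² = 1 − 0.133956 = 0.866044;  √(1−r²) = 0.930615
√(n−2) = √62 = 7.874008
t = r·√(n−2)/√(1−r²) = -0.366 · 7.874008 / 0.930615 = -3.097

-3.097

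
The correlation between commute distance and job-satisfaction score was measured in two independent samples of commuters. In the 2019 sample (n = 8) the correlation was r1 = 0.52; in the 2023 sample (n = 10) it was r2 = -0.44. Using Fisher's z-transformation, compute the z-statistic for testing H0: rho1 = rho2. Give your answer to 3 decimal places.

1.791

z1 = atanh(0.52) = 0.576340,  z2 = atanh(-0.44) = -0.472231
SE = √(1/(n1−3) + 1/(n2−3)) = √(1/5 + 1/7) = √(0.2000000 + 0.1428571) = √0.3428571 = 0.585540
z = (z1 − z2)/SE = (0.576340 − (-0.472231)) / 0.585540 = 1.048571 / 0.585540 = 1.791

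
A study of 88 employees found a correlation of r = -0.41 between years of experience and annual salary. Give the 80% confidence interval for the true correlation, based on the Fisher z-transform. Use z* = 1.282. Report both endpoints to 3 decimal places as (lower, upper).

Fisher z: z_r = atanh(r) = ½·ln((1+(-0.41))/(1−(-0.41))) = -0.435611
SE(z) = 1/√(n−3) = 1/√85 = 0.108465
80% ⇒ z* = 1.282; margin = 1.282·0.108465 = 0.139052
CI on z-scale: (-0.574663, -0.296559)
Back-transform: tanh(-0.574663) = -0.518776, tanh(-0.296559) = -0.288160

(-0.519, -0.288)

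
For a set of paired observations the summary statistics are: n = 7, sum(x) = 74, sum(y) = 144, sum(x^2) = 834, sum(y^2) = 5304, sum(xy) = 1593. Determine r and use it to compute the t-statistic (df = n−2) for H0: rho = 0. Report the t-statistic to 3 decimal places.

0.464

S_xy = nΣxy − ΣxΣy = 7·1593 − 74·144 = 11151 − 10656 = 495
S_xx = nΣx² − (Σx)² = 7·834 − 74² = 5838 − 5476 = 362
S_yy = nΣy² − (Σy)² = 7·5304 − 144² = 37128 − 20736 = 16392
r = S_xy / √(S_xx·S_yy) = 495 / √(362·16392) = 495 / √5933904 = 495 / 2435.9606 = 0.2032
t = r·√(n−2)/√(1−r²) = 0.2032·√5 / √(1−0.041290) = 0.454369 / 0.979137 = 0.464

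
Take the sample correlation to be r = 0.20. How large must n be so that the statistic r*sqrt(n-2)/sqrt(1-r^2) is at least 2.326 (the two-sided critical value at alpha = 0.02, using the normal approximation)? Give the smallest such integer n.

132

Need r·√(n−2)/√(1−r²) ≥ 2.326
√(n−2) ≥ 2.326·√(1−0.0400) / 0.20 = 2.326·0.979796 / 0.20 = 11.3950
n−2 ≥ 129.8460  ⇒  n ≥ 131.8460
Smallest integer n = 132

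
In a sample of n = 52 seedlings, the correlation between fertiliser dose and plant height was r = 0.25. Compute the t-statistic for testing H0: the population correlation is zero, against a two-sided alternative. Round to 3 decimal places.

1.826

t = r·√(n−2) / √(1−r²) with r = 0.25, n = 52
  = 0.25·√50 / √(1 − 0.0625)
  = 0.25·7.071068 / 0.968246
  = 1.767767 / 0.968246 = 1.826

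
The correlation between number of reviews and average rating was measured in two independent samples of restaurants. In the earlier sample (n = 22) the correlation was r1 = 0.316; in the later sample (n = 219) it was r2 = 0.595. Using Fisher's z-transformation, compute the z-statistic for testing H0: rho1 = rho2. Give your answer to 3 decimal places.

Fisher z-transforms: z1 = atanh(0.316) = 0.327197, z2 = atanh(0.595) = 0.685371; difference d = -0.358174
Var(d) = 1/19 + 1/216 = 0.0526316 + 0.0046296 = 0.0572612
z = d/√Var(d) = -0.358174 / √0.0572612 = -0.358174 / 0.239293 = -1.497

-1.497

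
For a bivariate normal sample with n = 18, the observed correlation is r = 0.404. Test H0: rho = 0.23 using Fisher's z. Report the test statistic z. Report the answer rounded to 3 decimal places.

0.752

z_r = atanh(0.404) = 0.428420,  z_0 = atanh(0.23) = 0.234189
SE = 1/√(n−3) = 1/√15 = 0.258199
z = (z_r − z_0)/SE = (0.428420 − 0.234189) / 0.258199 = 0.194231 / 0.258199 = 0.752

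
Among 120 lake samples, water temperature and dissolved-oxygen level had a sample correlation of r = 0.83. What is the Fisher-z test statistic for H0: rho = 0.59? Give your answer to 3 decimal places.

5.522

Fisher z: atanh(0.83) = 1.188136, atanh(0.59) = 0.677666
z = (z_r − z_0)·√(n−3) = (1.188136 − 0.677666)·√117 = 0.510470 · 10.816654 = 5.522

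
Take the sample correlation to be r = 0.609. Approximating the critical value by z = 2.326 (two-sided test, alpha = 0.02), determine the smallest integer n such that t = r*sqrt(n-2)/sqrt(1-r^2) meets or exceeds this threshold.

12

Need r·√(n−2)/√(1−r²) ≥ 2.326
√(n−2) ≥ 2.326·√(1−0.370881) / 0.609 = 2.326·0.793170 / 0.609 = 3.0294
n−2 ≥ 9.1773  ⇒  n ≥ 11.1773
Smallest integer n = 12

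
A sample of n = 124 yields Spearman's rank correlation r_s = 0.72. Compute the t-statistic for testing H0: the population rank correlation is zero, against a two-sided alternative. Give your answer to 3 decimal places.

t = r_s·√(n−2) / √(1−r_s²) with r_s = 0.72, n = 124
  = 0.72·√122 / √(1 − 0.5184)
  = 0.72·11.045361 / 0.693974
  = 7.952660 / 0.693974 = 11.460

11.460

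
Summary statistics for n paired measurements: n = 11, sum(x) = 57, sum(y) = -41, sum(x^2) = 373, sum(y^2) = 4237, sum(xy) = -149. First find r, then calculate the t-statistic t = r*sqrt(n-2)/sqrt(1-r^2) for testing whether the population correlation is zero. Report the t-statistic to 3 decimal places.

S_xy = nΣxy − ΣxΣy = 11·(-149) − 57·(-41) = -1639 − (-2337) = 698
S_xx = nΣx² − (Σx)² = 11·373 − 57² = 4103 − 3249 = 854
S_yy = nΣy² − (Σy)² = 11·4237 − (-41)² = 46607 − 1681 = 44926
r = S_xy / √(S_xx·S_yy) = 698 / √(854·44926) = 698 / √38366804 = 698 / 6194.0943 = 0.1127
t = r·√(n−2)/√(1−r²) = 0.1127·√9 / √(1−0.012701) = 0.338100 / 0.993629 = 0.340

0.340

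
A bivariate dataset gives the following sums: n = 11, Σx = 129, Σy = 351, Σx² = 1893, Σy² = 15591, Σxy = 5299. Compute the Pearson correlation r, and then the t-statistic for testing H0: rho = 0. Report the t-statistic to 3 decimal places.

Numerator: nΣxy − (Σx)(Σy) = 11·5299 − (129)(351) = 13010
Denominator: √[(nΣx²−(Σx)²)(nΣy²−(Σy)²)]
  nΣx²−(Σx)² = 11·1893 − 16641 = 4182;  nΣy²−(Σy)² = 11·15591 − 123201 = 48300
  √(4182·48300) = √201990600 = 14212.3397
r = 13010 / 14212.3397 = 0.9154
t = r·√(n−2)/√(1−r²) = 0.9154·√9 / √(1−0.837957) = 2.746200 / 0.402546 = 6.822

6.822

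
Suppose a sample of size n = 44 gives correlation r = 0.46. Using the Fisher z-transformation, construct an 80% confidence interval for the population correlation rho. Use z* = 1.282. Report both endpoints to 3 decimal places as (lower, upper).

(0.289, 0.603)

z_r = atanh(0.46) = 0.497311;  SE = 1/√(n−3) = 1/√41 = 0.156174
z-limits: 0.497311 ± 1.282·0.156174 = 0.497311 ± 0.200215 = [0.297096, 0.697526]
ρ-limits: (tanh 0.297096, tanh 0.697526) = (0.289, 0.603)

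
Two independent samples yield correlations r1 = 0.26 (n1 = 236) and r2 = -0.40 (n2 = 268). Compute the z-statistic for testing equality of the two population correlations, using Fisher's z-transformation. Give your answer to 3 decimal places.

7.680

Fisher z-transforms: z1 = atanh(0.26) = 0.266108, z2 = atanh(-0.40) = -0.423649; difference d = 0.689757
Var(d) = 1/233 + 1/265 = 0.0042918 + 0.0037736 = 0.0080654
z = d/√Var(d) = 0.689757 / √0.0080654 = 0.689757 / 0.089808 = 7.680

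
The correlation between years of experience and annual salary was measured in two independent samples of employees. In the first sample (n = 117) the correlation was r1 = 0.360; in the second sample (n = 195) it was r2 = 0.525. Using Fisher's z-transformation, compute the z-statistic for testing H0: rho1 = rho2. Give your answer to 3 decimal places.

-1.745

z1 = atanh(0.360) = 0.376886,  z2 = atanh(0.525) = 0.583217
SE = √(1/(n1−3) + 1/(n2−3)) = √(1/114 + 1/192) = √(0.0087719 + 0.0052083) = √0.0139802 = 0.118238
z = (z1 − z2)/SE = (0.376886 − 0.583217) / 0.118238 = -0.206331 / 0.118238 = -1.745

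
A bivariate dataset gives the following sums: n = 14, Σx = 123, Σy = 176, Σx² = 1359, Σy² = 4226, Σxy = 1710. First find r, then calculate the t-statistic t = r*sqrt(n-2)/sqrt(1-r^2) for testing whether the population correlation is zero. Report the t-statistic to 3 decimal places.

Numerator: nΣxy − (Σx)(Σy) = 14·1710 − (123)(176) = 2292
Denominator: √[(nΣx²−(Σx)²)(nΣy²−(Σy)²)]
  nΣx²−(Σx)² = 14·1359 − 15129 = 3897;  nΣy²−(Σy)² = 14·4226 − 30976 = 28188
  √(3897·28188) = √109848636 = 10480.8700
r = 2292 / 10480.8700 = 0.2187
t = r·√(n−2)/√(1−r²) = 0.2187·√12 / √(1−0.047830) = 0.757599 / 0.975792 = 0.776

0.776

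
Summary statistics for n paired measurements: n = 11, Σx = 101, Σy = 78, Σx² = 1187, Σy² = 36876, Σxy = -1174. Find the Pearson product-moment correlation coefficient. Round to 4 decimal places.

-0.6155

S_xy = nΣxy − ΣxΣy = 11·(-1174) − 101·78 = -12914 − 7878 = -20792
S_xx = nΣx² − (Σx)² = 11·1187 − 101² = 13057 − 10201 = 2856
S_yy = nΣy² − (Σy)² = 11·36876 − 78² = 405636 − 6084 = 399552
r = S_xy / √(S_xx·S_yy) = -20792 / √(2856·399552) = -20792 / √1141120512 = -20792 / 33780.4753 = -0.6155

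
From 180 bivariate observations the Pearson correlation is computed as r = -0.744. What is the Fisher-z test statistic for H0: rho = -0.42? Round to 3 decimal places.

Fisher z: atanh(-0.744) = -0.959380, atanh(-0.42) = -0.447692
z = (z_r − z_0)·√(n−3) = (-0.959380 − (-0.447692))·√177 = -0.511688 · 13.304135 = -6.808

-6.808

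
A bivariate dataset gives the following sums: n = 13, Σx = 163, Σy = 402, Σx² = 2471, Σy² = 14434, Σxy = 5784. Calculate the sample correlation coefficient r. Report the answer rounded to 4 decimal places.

0.8038

Numerator: nΣxy − (Σx)(Σy) = 13·5784 − (163)(402) = 9666
Denominator: √[(nΣx²−(Σx)²)(nΣy²−(Σy)²)]
  nΣx²−(Σx)² = 13·2471 − 26569 = 5554;  nΣy²−(Σy)² = 13·14434 − 161604 = 26038
  √(5554·26038) = √144615052 = 12025.5999
r = 9666 / 12025.5999 = 0.8038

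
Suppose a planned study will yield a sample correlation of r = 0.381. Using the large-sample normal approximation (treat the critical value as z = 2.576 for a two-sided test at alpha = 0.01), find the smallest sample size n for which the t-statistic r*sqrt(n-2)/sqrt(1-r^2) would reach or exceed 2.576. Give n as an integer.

42

Need r·√(n−2)/√(1−r²) ≥ 2.576
√(n−2) ≥ 2.576·√(1−0.145161) / 0.381 = 2.576·0.924575 / 0.381 = 6.2512
n−2 ≥ 39.0775  ⇒  n ≥ 41.0775
Smallest integer n = 42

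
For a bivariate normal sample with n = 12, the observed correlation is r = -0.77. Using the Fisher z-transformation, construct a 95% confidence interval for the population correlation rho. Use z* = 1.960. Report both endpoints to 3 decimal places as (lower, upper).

(-0.932, -0.351)

Fisher z: z_r = atanh(r) = ½·ln((1+(-0.77))/(1−(-0.77))) = -1.020328
SE(z) = 1/√(n−3) = 1/√9 = 0.333333
95% ⇒ z* = 1.960; margin = 1.960·0.333333 = 0.653333
CI on z-scale: (-1.673661, -0.366995)
Back-transform: tanh(-1.673661) = -0.932034, tanh(-0.366995) = -0.351360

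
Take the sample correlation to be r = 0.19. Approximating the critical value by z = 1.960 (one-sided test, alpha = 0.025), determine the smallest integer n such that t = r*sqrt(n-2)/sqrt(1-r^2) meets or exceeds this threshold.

105

Need r·√(n−2)/√(1−r²) ≥ 1.960
√(n−2) ≥ 1.960·√(1−0.0361) / 0.19 = 1.960·0.981784 / 0.19 = 10.1279
n−2 ≥ 102.5744  ⇒  n ≥ 104.5744
Smallest integer n = 105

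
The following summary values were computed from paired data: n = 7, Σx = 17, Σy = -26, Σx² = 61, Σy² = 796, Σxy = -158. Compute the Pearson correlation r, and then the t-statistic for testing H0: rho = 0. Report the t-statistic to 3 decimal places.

Numerator: nΣxy − (Σx)(Σy) = 7·(-158) − (17)(-26) = -664
Denominator: √[(nΣx²−(Σx)²)(nΣy²−(Σy)²)]
  nΣx²−(Σx)² = 7·61 − 289 = 138;  nΣy²−(Σy)² = 7·796 − 676 = 4896
  √(138·4896) = √675648 = 821.9781
r = -664 / 821.9781 = -0.8078
t = r·√(n−2)/√(1−r²) = -0.8078·√5 / √(1−0.652541) = -1.806296 / 0.589457 = -3.064

-3.064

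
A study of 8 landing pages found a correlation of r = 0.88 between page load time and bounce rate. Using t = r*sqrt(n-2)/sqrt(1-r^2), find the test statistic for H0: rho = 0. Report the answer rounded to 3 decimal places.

1 − r² = 1 − 0.7744 = 0.2256;  √(1−r²) = 0.474974
√(n−2) = √6 = 2.449490
t = r·√(n−2)/√(1−r²) = 0.88 · 2.449490 / 0.474974 = 4.538

4.538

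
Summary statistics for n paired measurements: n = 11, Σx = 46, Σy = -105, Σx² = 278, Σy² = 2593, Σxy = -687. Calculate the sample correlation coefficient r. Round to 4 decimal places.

-0.6717

Numerator: nΣxy − (Σx)(Σy) = 11·(-687) − (46)(-105) = -2727
Denominator: √[(nΣx²−(Σx)²)(nΣy²−(Σy)²)]
  nΣx²−(Σx)² = 11·278 − 2116 = 942;  nΣy²−(Σy)² = 11·2593 − 11025 = 17498
  √(942·17498) = √16483116 = 4059.9404
r = -2727 / 4059.9404 = -0.6717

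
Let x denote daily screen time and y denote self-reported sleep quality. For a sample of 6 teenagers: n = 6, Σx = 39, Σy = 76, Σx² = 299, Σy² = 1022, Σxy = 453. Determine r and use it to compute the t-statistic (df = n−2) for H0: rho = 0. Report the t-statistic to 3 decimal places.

S_xy = nΣxy − ΣxΣy = 6·453 − 39·76 = 2718 − 2964 = -246
S_xx = nΣx² − (Σx)² = 6·299 − 39² = 1794 − 1521 = 273
S_yy = nΣy² − (Σy)² = 6·1022 − 76² = 6132 − 5776 = 356
r = S_xy / √(S_xx·S_yy) = -246 / √(273·356) = -246 / √97188 = -246 / 311.7499 = -0.7891
t = r·√(n−2)/√(1−r²) = -0.7891·√4 / √(1−0.622679) = -1.578200 / 0.614265 = -2.569

-2.569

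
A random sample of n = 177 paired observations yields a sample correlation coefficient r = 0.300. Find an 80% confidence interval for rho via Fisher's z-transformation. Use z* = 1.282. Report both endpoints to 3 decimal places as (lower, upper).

Fisher z: z_r = atanh(r) = ½·ln((1+0.300)/(1−0.300)) = 0.309520
SE(z) = 1/√(n−3) = 1/√174 = 0.075810
80% ⇒ z* = 1.282; margin = 1.282·0.075810 = 0.097188
CI on z-scale: (0.212332, 0.406708)
Back-transform: tanh(0.212332) = 0.209198, tanh(0.406708) = 0.385674

(0.209, 0.386)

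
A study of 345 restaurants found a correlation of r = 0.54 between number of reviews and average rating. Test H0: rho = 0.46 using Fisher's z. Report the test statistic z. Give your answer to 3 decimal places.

1.976

z_r = atanh(0.54) = 0.604156,  z_0 = atanh(0.46) = 0.497311
SE = 1/√(n−3) = 1/√342 = 0.054074
z = (z_r − z_0)/SE = (0.604156 − 0.497311) / 0.054074 = 0.106845 / 0.054074 = 1.976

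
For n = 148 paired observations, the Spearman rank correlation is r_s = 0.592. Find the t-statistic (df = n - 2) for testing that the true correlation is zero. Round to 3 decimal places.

t = r_s·√(n−2) / √(1−r_s²) with r_s = 0.592, n = 148
  = 0.592·√146 / √(1 − 0.350464)
  = 0.592·12.083046 / 0.805938
  = 7.153163 / 0.805938 = 8.876

8.876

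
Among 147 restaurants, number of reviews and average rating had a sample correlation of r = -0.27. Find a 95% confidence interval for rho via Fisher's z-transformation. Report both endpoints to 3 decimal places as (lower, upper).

(-0.414, -0.113)

Fisher z: z_r = atanh(r) = ½·ln((1+(-0.27))/(1−(-0.27))) = -0.276864
SE(z) = 1/√(n−3) = 1/√144 = 0.083333
95% ⇒ z* = 1.960; margin = 1.960·0.083333 = 0.163333
CI on z-scale: (-0.440197, -0.113531)
Back-transform: tanh(-0.440197) = -0.413808, tanh(-0.113531) = -0.113046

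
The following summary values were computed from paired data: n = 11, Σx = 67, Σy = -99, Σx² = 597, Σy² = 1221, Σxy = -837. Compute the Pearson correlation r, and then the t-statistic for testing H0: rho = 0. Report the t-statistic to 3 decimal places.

Numerator: nΣxy − (Σx)(Σy) = 11·(-837) − (67)(-99) = -2574
Denominator: √[(nΣx²−(Σx)²)(nΣy²−(Σy)²)]
  nΣx²−(Σx)² = 11·597 − 4489 = 2078;  nΣy²−(Σy)² = 11·1221 − 9801 = 3630
  √(2078·3630) = √7543140 = 2746.4777
r = -2574 / 2746.4777 = -0.9372
t = r·√(n−2)/√(1−r²) = -0.9372·√9 / √(1−0.878344) = -2.811600 / 0.348792 = -8.061

-8.061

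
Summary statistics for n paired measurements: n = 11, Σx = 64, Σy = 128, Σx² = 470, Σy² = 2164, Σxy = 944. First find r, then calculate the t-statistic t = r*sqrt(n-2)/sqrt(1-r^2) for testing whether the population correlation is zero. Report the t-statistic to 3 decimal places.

3.697

Numerator: nΣxy − (Σx)(Σy) = 11·944 − (64)(128) = 2192
Denominator: √[(nΣx²−(Σx)²)(nΣy²−(Σy)²)]
  nΣx²−(Σx)² = 11·470 − 4096 = 1074;  nΣy²−(Σy)² = 11·2164 − 16384 = 7420
  √(1074·7420) = √7969080 = 2822.9559
r = 2192 / 2822.9559 = 0.7765
t = r·√(n−2)/√(1−r²) = 0.7765·√9 / √(1−0.602952) = 2.329500 / 0.630117 = 3.697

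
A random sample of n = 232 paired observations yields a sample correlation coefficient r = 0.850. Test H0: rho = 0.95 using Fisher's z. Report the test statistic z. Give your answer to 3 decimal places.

Fisher z: atanh(0.850) = 1.256153, atanh(0.95) = 1.831781
z = (z_r − z_0)·√(n−3) = (1.256153 − 1.831781)·√229 = -0.575628 · 15.132746 = -8.711

-8.711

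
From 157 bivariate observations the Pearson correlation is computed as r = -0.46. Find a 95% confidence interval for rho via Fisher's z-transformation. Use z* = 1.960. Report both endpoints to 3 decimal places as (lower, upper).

Fisher z: z_r = atanh(r) = ½·ln((1+(-0.46))/(1−(-0.46))) = -0.497311
SE(z) = 1/√(n−3) = 1/√154 = 0.080582
95% ⇒ z* = 1.960; margin = 1.960·0.080582 = 0.157941
CI on z-scale: (-0.655252, -0.339370)
Back-transform: tanh(-0.655252) = -0.575195, tanh(-0.339370) = -0.326915

(-0.575, -0.327)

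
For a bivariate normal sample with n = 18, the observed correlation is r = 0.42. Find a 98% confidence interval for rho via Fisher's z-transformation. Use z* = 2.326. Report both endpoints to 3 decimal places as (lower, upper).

(-0.152, 0.781)

Fisher z: z_r = atanh(r) = ½·ln((1+0.42)/(1−0.42)) = 0.447692
SE(z) = 1/√(n−3) = 1/√15 = 0.258199
98% ⇒ z* = 2.326; margin = 2.326·0.258199 = 0.600571
CI on z-scale: (-0.152879, 1.048263)
Back-transform: tanh(-0.152879) = -0.151699, tanh(1.048263) = 0.781130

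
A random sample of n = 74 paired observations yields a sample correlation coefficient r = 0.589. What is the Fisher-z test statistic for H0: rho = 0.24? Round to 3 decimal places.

Fisher z: atanh(0.589) = 0.676133, atanh(0.24) = 0.244774
z = (z_r − z_0)·√(n−3) = (0.676133 − 0.244774)·√71 = 0.431359 · 8.426150 = 3.635

3.635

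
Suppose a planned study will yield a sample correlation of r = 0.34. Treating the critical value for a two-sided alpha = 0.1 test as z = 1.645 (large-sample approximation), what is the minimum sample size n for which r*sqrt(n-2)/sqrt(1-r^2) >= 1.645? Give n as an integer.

Need r·√(n−2)/√(1−r²) ≥ 1.645
√(n−2) ≥ 1.645·√(1−0.1156) / 0.34 = 1.645·0.940425 / 0.34 = 4.5500
n−2 ≥ 20.7025  ⇒  n ≥ 22.7025
Smallest integer n = 23

23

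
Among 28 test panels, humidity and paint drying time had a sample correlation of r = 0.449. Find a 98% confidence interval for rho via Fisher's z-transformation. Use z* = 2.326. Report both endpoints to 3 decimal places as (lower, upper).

Fisher z: z_r = atanh(r) = ½·ln((1+0.449)/(1−0.449)) = 0.483447
SE(z) = 1/√(n−3) = 1/√25 = 0.200000
98% ⇒ z* = 2.326; margin = 2.326·0.200000 = 0.465200
CI on z-scale: (0.018247, 0.948647)
Back-transform: tanh(0.018247) = 0.018245, tanh(0.948647) = 0.739170

(0.018, 0.739)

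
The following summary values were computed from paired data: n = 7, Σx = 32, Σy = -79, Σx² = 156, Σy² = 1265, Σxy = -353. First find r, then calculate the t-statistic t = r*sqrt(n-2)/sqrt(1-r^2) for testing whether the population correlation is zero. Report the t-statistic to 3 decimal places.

S_xy = nΣxy − ΣxΣy = 7·(-353) − 32·(-79) = -2471 − (-2528) = 57
S_xx = nΣx² − (Σx)² = 7·156 − 32² = 1092 − 1024 = 68
S_yy = nΣy² − (Σy)² = 7·1265 − (-79)² = 8855 − 6241 = 2614
r = S_xy / √(S_xx·S_yy) = 57 / √(68·2614) = 57 / √177752 = 57 / 421.6065 = 0.1352
t = r·√(n−2)/√(1−r²) = 0.1352·√5 / √(1−0.018279) = 0.302316 / 0.990818 = 0.305

0.305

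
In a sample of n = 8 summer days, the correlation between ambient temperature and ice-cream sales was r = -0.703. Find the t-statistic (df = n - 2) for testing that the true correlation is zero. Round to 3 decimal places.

-2.421

1 − r² = 1 − 0.494209 = 0.505791;  √(1−r²) = 0.711190
√(n−2) = √6 = 2.449490
t = r·√(n−2)/√(1−r²) = -0.703 · 2.449490 / 0.711190 = -2.421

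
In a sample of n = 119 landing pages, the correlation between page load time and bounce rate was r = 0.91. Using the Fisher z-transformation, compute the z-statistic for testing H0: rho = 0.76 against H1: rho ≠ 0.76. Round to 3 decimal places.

5.722

z_r = atanh(0.91) = 1.527524,  z_0 = atanh(0.76) = 0.996215
SE = 1/√(n−3) = 1/√116 = 0.092848
z = (z_r − z_0)/SE = (1.527524 − 0.996215) / 0.092848 = 0.531309 / 0.092848 = 5.722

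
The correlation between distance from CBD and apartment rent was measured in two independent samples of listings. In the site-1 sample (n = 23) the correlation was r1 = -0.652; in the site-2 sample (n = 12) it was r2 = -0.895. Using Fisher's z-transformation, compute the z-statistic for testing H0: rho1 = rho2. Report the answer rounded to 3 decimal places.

Fisher z-transforms: z1 = atanh(-0.652) = -0.778770, z2 = atanh(-0.895) = -1.446507; difference d = 0.667737
Var(d) = 1/20 + 1/9 = 0.0500000 + 0.1111111 = 0.1611111
z = d/√Var(d) = 0.667737 / √0.1611111 = 0.667737 / 0.401386 = 1.664

1.664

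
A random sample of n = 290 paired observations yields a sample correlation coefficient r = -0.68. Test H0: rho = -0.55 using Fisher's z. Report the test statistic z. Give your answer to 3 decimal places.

-3.570

z_r = atanh(-0.68) = -0.829114,  z_0 = atanh(-0.55) = -0.618381
SE = 1/√(n−3) = 1/√287 = 0.059028
z = (z_r − z_0)/SE = (-0.829114 − (-0.618381)) / 0.059028 = -0.210733 / 0.059028 = -3.570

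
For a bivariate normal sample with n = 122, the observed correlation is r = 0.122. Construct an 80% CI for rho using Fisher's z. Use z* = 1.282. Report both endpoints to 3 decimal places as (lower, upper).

(0.005, 0.236)

z_r = atanh(0.122) = 0.122611;  SE = 1/√(n−3) = 1/√119 = 0.091670
z-limits: 0.122611 ± 1.282·0.091670 = 0.122611 ± 0.117521 = [0.005090, 0.240132]
ρ-limits: (tanh 0.005090, tanh 0.240132) = (0.005, 0.236)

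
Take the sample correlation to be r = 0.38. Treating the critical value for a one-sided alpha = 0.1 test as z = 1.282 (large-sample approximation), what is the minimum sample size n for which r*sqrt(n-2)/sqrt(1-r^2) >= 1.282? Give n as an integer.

12

r√(n−2)/√(1−r²) ≥ 1.282  ⇔  n−2 ≥ (1.282)²·(1−r²)/r²
(1−r²)/r² = (1−0.1444)/0.1444 = 5.9252
n ≥ 2 + 1.643524·5.9252 = 2 + 9.7382 = 11.7382
⌈11.7382⌉ = 12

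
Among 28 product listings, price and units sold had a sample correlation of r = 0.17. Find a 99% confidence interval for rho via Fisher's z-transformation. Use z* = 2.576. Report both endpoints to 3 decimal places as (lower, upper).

z_r = atanh(0.17) = 0.171667;  SE = 1/√(n−3) = 1/√25 = 0.200000
z-limits: 0.171667 ± 2.576·0.200000 = 0.171667 ± 0.515200 = [-0.343533, 0.686867]
ρ-limits: (tanh -0.343533, tanh 0.686867) = (-0.331, 0.596)

(-0.331, 0.596)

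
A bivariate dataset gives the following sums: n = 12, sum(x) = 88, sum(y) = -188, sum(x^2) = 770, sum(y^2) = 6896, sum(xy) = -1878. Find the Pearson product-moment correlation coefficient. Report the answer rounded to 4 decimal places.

-0.7115

S_xy = nΣxy − ΣxΣy = 12·(-1878) − 88·(-188) = -22536 − (-16544) = -5992
S_xx = nΣx² − (Σx)² = 12·770 − 88² = 9240 − 7744 = 1496
S_yy = nΣy² − (Σy)² = 12·6896 − (-188)² = 82752 − 35344 = 47408
r = S_xy / √(S_xx·S_yy) = -5992 / √(1496·47408) = -5992 / √70922368 = -5992 / 8421.5419 = -0.7115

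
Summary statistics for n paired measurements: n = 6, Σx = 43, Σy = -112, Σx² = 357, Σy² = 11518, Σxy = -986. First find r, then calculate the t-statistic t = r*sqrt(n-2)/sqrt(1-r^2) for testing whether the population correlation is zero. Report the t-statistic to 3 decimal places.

-0.561

S_xy = nΣxy − ΣxΣy = 6·(-986) − 43·(-112) = -5916 − (-4816) = -1100
S_xx = nΣx² − (Σx)² = 6·357 − 43² = 2142 − 1849 = 293
S_yy = nΣy² − (Σy)² = 6·11518 − (-112)² = 69108 − 12544 = 56564
r = S_xy / √(S_xx·S_yy) = -1100 / √(293·56564) = -1100 / √16573252 = -1100 / 4071.0259 = -0.2702
t = r·√(n−2)/√(1−r²) = -0.2702·√4 / √(1−0.073008) = -0.540400 / 0.962804 = -0.561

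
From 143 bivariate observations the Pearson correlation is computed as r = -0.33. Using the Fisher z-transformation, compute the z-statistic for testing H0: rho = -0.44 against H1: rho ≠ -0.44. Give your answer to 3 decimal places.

z_r = atanh(-0.33) = -0.342828,  z_0 = atanh(-0.44) = -0.472231
SE = 1/√(n−3) = 1/√140 = 0.084515
z = (z_r − z_0)/SE = (-0.342828 − (-0.472231)) / 0.084515 = 0.129403 / 0.084515 = 1.531

1.531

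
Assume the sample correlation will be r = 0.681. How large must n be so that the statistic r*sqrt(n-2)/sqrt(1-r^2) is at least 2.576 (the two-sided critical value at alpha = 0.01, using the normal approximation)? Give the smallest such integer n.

Need r·√(n−2)/√(1−r²) ≥ 2.576
√(n−2) ≥ 2.576·√(1−0.463761) / 0.681 = 2.576·0.732283 / 0.681 = 2.7700
n−2 ≥ 7.6729  ⇒  n ≥ 9.6729
Smallest integer n = 10

10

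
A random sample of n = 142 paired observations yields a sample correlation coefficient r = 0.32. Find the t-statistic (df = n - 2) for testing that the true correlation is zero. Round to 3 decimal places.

1 − r² = 1 − 0.1024 = 0.8976;  √(1−r²) = 0.947418
√(n−2) = √140 = 11.832160
t = r·√(n−2)/√(1−r²) = 0.32 · 11.832160 / 0.947418 = 3.996

3.996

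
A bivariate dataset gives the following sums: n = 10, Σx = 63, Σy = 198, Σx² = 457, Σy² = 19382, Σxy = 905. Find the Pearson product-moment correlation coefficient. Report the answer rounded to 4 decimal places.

S_xy = nΣxy − ΣxΣy = 10·905 − 63·198 = 9050 − 12474 = -3424
S_xx = nΣx² − (Σx)² = 10·457 − 63² = 4570 − 3969 = 601
S_yy = nΣy² − (Σy)² = 10·19382 − 198² = 193820 − 39204 = 154616
r = S_xy / √(S_xx·S_yy) = -3424 / √(601·154616) = -3424 / √92924216 = -3424 / 9639.7207 = -0.3552

-0.3552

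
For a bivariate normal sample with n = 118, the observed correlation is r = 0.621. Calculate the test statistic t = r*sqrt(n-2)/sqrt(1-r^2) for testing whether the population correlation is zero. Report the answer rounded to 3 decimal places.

1 − r² = 1 − 0.385641 = 0.614359;  √(1−r²) = 0.783811
√(n−2) = √116 = 10.770330
t = r·√(n−2)/√(1−r²) = 0.621 · 10.770330 / 0.783811 = 8.533

8.533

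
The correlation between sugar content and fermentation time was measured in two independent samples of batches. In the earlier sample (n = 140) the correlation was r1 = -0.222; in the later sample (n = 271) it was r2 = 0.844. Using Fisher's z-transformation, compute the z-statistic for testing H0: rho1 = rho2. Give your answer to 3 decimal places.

-13.908

Fisher z-transforms: z1 = atanh(-0.222) = -0.225759, z2 = atanh(0.844) = 1.234918; difference d = -1.460677
Var(d) = 1/137 + 1/268 = 0.0072993 + 0.0037313 = 0.0110306
z = d/√Var(d) = -1.460677 / √0.0110306 = -1.460677 / 0.105027 = -13.908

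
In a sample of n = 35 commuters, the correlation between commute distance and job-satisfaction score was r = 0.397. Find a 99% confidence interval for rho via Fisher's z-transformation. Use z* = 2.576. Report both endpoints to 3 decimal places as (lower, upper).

(-0.035, 0.704)

z_r = atanh(0.397) = 0.420083;  SE = 1/√(n−3) = 1/√32 = 0.176777
z-limits: 0.420083 ± 2.576·0.176777 = 0.420083 ± 0.455378 = [-0.035295, 0.875461]
ρ-limits: (tanh -0.035295, tanh 0.875461) = (-0.035, 0.704)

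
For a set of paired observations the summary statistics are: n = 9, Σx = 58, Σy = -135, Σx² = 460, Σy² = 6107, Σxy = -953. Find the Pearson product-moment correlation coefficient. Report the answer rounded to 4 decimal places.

Numerator: nΣxy − (Σx)(Σy) = 9·(-953) − (58)(-135) = -747
Denominator: √[(nΣx²−(Σx)²)(nΣy²−(Σy)²)]
  nΣx²−(Σx)² = 9·460 − 3364 = 776;  nΣy²−(Σy)² = 9·6107 − 18225 = 36738
  √(776·36738) = √28508688 = 5339.3528
r = -747 / 5339.3528 = -0.1399

-0.1399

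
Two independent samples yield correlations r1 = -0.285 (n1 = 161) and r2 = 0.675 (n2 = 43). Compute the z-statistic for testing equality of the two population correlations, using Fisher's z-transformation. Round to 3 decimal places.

z1 = atanh(-0.285) = -0.293116,  z2 = atanh(0.675) = 0.819872
SE = √(1/(n1−3) + 1/(n2−3)) = √(1/158 + 1/40) = √(0.0063291 + 0.0250000) = √0.0313291 = 0.177000
z = (z1 − z2)/SE = (-0.293116 − 0.819872) / 0.177000 = -1.112988 / 0.177000 = -6.288

-6.288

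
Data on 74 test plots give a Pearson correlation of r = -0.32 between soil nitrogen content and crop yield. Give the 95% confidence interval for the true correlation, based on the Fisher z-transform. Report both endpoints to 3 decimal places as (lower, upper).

(-0.511, -0.099)

z_r = atanh(-0.32) = -0.331647;  SE = 1/√(n−3) = 1/√71 = 0.118678
z-limits: -0.331647 ± 1.960·0.118678 = -0.331647 ± 0.232609 = [-0.564256, -0.099038]
ρ-limits: (tanh -0.564256, tanh -0.099038) = (-0.511, -0.099)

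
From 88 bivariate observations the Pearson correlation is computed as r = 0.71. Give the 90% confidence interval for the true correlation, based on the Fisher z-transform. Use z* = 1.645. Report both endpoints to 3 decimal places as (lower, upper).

(0.610, 0.788)

z_r = atanh(0.71) = 0.887184;  SE = 1/√(n−3) = 1/√85 = 0.108465
z-limits: 0.887184 ± 1.645·0.108465 = 0.887184 ± 0.178425 = [0.708759, 1.065609]
ρ-limits: (tanh 0.708759, tanh 1.065609) = (0.610, 0.788)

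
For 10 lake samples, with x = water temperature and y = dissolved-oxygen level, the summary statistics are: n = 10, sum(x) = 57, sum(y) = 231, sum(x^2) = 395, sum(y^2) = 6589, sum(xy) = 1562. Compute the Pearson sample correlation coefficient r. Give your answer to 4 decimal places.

Numerator: nΣxy − (Σx)(Σy) = 10·1562 − (57)(231) = 2453
Denominator: √[(nΣx²−(Σx)²)(nΣy²−(Σy)²)]
  nΣx²−(Σx)² = 10·395 − 3249 = 701;  nΣy²−(Σy)² = 10·6589 − 53361 = 12529
  √(701·12529) = √8782829 = 2963.5838
r = 2453 / 2963.5838 = 0.8277

0.8277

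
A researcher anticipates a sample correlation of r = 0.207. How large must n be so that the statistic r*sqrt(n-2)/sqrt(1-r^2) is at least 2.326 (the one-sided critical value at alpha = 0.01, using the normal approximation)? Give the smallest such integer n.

Need r·√(n−2)/√(1−r²) ≥ 2.326
√(n−2) ≥ 2.326·√(1−0.042849) / 0.207 = 2.326·0.978341 / 0.207 = 10.9933
n−2 ≥ 120.8526  ⇒  n ≥ 122.8526
Smallest integer n = 123

123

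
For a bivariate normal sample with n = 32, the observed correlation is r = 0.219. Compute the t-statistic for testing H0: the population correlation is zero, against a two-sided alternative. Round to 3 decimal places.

1.229

1 − r² = 1 − 0.047961 = 0.952039;  √(1−r²) = 0.975725
√(n−2) = √30 = 5.477226
t = r·√(n−2)/√(1−r²) = 0.219 · 5.477226 / 0.975725 = 1.229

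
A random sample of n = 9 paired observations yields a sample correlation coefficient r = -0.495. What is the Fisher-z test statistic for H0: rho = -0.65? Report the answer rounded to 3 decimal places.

z_r = atanh(-0.495) = -0.542662,  z_0 = atanh(-0.65) = -0.775299
SE = 1/√(n−3) = 1/√6 = 0.408248
z = (z_r − z_0)/SE = (-0.542662 − (-0.775299)) / 0.408248 = 0.232637 / 0.408248 = 0.570

0.570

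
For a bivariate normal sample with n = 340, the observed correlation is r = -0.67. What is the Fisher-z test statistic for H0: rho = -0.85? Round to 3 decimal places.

z_r = atanh(-0.67) = -0.810743,  z_0 = atanh(-0.85) = -1.256153
SE = 1/√(n−3) = 1/√337 = 0.054473
z = (z_r − z_0)/SE = (-0.810743 − (-1.256153)) / 0.054473 = 0.445410 / 0.054473 = 8.177

8.177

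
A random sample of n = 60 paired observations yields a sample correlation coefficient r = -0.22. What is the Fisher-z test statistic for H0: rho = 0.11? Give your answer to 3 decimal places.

Fisher z: atanh(-0.22) = -0.223656, atanh(0.11) = 0.110447
z = (z_r − z_0)·√(n−3) = (-0.223656 − 0.110447)·√57 = -0.334103 · 7.549834 = -2.522

-2.522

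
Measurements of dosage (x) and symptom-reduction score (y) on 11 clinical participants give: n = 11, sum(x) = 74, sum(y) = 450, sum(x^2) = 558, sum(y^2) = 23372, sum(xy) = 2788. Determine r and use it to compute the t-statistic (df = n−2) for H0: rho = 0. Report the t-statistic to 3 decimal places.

Numerator: nΣxy − (Σx)(Σy) = 11·2788 − (74)(450) = -2632
Denominator: √[(nΣx²−(Σx)²)(nΣy²−(Σy)²)]
  nΣx²−(Σx)² = 11·558 − 5476 = 662;  nΣy²−(Σy)² = 11·23372 − 202500 = 54592
  √(662·54592) = √36139904 = 6011.6474
r = -2632 / 6011.6474 = -0.4378
t = r·√(n−2)/√(1−r²) = -0.4378·√9 / √(1−0.191669) = -1.313400 / 0.899072 = -1.461

-1.461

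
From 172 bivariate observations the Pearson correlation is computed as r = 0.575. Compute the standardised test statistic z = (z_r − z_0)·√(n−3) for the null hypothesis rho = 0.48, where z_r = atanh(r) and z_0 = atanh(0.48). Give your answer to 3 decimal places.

z_r = atanh(0.575) = 0.654961,  z_0 = atanh(0.48) = 0.522984
SE = 1/√(n−3) = 1/√169 = 0.076923
z = (z_r − z_0)/SE = (0.654961 − 0.522984) / 0.076923 = 0.131977 / 0.076923 = 1.716

1.716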